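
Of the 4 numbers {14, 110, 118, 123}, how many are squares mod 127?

(14/127) = -1 → non-residue.
(110/127) = -1 → non-residue.
(118/127) = -1 → non-residue.
(123/127) = -1 → non-residue.
Total quadratic residues among the 4: 0.

0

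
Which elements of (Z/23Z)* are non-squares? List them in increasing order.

Square k = 1,…,11 (k and 23−k give the same square):
1²=1, 2²=4, 3²=9, 4²=16, 5²≡2, 6²≡13, 7²≡3, 8²≡18, 9²≡12, 10²≡8, 11²≡6 (mod 23).
The residues are {1, 2, 3, 4, 6, 8, 9, 12, 13, 16, 18}; the non-residues are the remaining 11 nonzero classes.

5 7 10 11 14 15 17 19 20 21 22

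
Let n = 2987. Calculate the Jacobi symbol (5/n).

Reciprocity: 5 ≡ 1 and 2987 ≡ 3 (mod 4), so (5/2987) = +(2987/5).
Reduce top mod 5: now compute (2/5).
Pull out 2: since 5 ≡ 5 (mod 8), (2/5) = -1.
Reached (1/5) = 1. Collecting the sign flips along the way, the symbol is -1.

-1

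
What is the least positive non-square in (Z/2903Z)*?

(2/2903) = +1, so 2 is a residue.
(3/2903) = +1, so 3 is a residue.
(4/2903) = +1, so 4 is a residue.
(5/2903) = −1, so 5 is the smallest positive non-residue mod 2903.

5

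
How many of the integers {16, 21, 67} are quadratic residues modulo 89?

3

(16/89) = +1 → QR.
(21/89) = +1 → QR.
(67/89) = +1 → QR.
Total quadratic residues among the 3: 3.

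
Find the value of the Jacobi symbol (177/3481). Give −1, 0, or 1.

Reciprocity: 177 ≡ 1 and 3481 ≡ 1 (mod 4), so (177/3481) = +(3481/177).
Reduce top mod 177: now compute (118/177).
Pull out 2: since 177 ≡ 1 (mod 8), (2/177) = +1.
Reciprocity: 59 ≡ 3 and 177 ≡ 1 (mod 4), so (59/177) = +(177/59).
Reduce top mod 59: now compute (0/59).
Top reduces to 0: gcd > 1, so the symbol is 0.

0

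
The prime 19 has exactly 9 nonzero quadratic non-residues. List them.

Square k = 1,…,9 (k and 19−k give the same square):
1²=1, 2²=4, 3²=9, 4²=16, 5²≡6, 6²≡17, 7²≡11, 8²≡7, 9²≡5 (mod 19).
The residues are {1, 4, 5, 6, 7, 9, 11, 16, 17}; the non-residues are the remaining 9 nonzero classes.

2, 3, 8, 10, 12, 13, 14, 15, 18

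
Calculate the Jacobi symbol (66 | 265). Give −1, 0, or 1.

1

Pull out 2: since 265 ≡ 1 (mod 8), (2/265) = +1.
Reciprocity: 33 ≡ 1 and 265 ≡ 1 (mod 4), so (33/265) = +(265/33).
Reduce top mod 33: now compute (1/33).
Reached (1/33) = 1. Collecting the sign flips along the way, the symbol is +1.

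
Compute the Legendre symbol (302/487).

-1

Pull out 2: since 487 ≡ 7 (mod 8), (2/487) = +1.
Reciprocity: 151 ≡ 3 and 487 ≡ 3 (mod 4), so (151/487) = −(487/151).
Reduce top mod 151: now compute (34/151).
Pull out 2: since 151 ≡ 7 (mod 8), (2/151) = +1.
Reciprocity: 17 ≡ 1 and 151 ≡ 3 (mod 4), so (17/151) = +(151/17).
Reduce top mod 17: now compute (15/17).
Reciprocity: 15 ≡ 3 and 17 ≡ 1 (mod 4), so (15/17) = +(17/15).
Reduce top mod 15: now compute (2/15).
Pull out 2: since 15 ≡ 7 (mod 8), (2/15) = +1.
Reached (1/15) = 1. Collecting the sign flips along the way, the symbol is -1.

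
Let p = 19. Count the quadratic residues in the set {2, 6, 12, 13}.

1

(2/19) = -1 → non-residue.
(6/19) = +1 → QR.
(12/19) = -1 → non-residue.
(13/19) = -1 → non-residue.
Total quadratic residues among the 4: 1.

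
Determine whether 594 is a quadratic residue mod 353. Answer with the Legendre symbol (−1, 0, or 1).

First reduce: 594 ≡ 241 (mod 353).
Reciprocity: 241 ≡ 1 and 353 ≡ 1 (mod 4), so (241/353) = +(353/241).
Reduce top mod 241: now compute (112/241).
Pull out 2^4: since 241 ≡ 1 (mod 8), (2/241) = +1, so (2/241)^4 = +1.
Reciprocity: 7 ≡ 3 and 241 ≡ 1 (mod 4), so (7/241) = +(241/7).
Reduce top mod 7: now compute (3/7).
Reciprocity: 3 ≡ 3 and 7 ≡ 3 (mod 4), so (3/7) = −(7/3).
Reduce top mod 3: now compute (1/3).
Reached (1/3) = 1. Collecting the sign flips along the way, the symbol is -1.

-1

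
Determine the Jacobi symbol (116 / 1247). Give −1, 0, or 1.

0

Pull out 2^2: since 1247 ≡ 7 (mod 8), (2/1247) = +1, so (2/1247)^2 = +1.
Reciprocity: 29 ≡ 1 and 1247 ≡ 3 (mod 4), so (29/1247) = +(1247/29).
Reduce top mod 29: now compute (0/29).
Top reduces to 0: gcd > 1, so the symbol is 0.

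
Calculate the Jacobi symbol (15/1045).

0

Reciprocity: 15 ≡ 3 and 1045 ≡ 1 (mod 4), so (15/1045) = +(1045/15).
Reduce top mod 15: now compute (10/15).
Pull out 2: since 15 ≡ 7 (mod 8), (2/15) = +1.
Reciprocity: 5 ≡ 1 and 15 ≡ 3 (mod 4), so (5/15) = +(15/5).
Reduce top mod 5: now compute (0/5).
Top reduces to 0: gcd > 1, so the symbol is 0.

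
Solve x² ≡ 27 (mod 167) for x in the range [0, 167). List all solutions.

19, 148

Since 167 ≡ 3 (mod 4), a square root of 27 is 27^((167+1)/4) = 27^42 mod 167.
Repeated squaring: 27^2≡61, 27^4≡47, 27^8≡38, 27^16≡108, 27^32≡141 (mod 167).
27^42 = 27^(32+8+2) ≡ 19 (mod 167).
Check: 19² = 361 ≡ 27 (mod 167). The two roots are 19 and 148.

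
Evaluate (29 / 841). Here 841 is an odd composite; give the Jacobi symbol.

0

Reciprocity: 29 ≡ 1 and 841 ≡ 1 (mod 4), so (29/841) = +(841/29).
Reduce top mod 29: now compute (0/29).
Top reduces to 0: gcd > 1, so the symbol is 0.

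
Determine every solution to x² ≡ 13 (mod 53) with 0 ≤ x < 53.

53 ≡ 1 (mod 4), so we find a root by search.
Trying successive values, 15² = 225 ≡ 13 (mod 53). The other root is 53 − 15 = 38.

15, 38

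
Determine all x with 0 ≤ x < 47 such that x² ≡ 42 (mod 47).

Since 47 ≡ 3 (mod 4), a square root of 42 is 42^((47+1)/4) = 42^12 mod 47.
Repeated squaring: 42^2≡25, 42^4≡14, 42^8≡8 (mod 47).
42^12 = 42^(8+4) ≡ 18 (mod 47).
Check: 18² = 324 ≡ 42 (mod 47). The two roots are 18 and 29.

18, 29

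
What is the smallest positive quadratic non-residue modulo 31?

3

(2/31) = +1, so 2 is a residue.
(3/31) = −1, so 3 is the smallest positive non-residue mod 31.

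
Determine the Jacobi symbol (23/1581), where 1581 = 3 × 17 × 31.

-1

Reciprocity: 23 ≡ 3 and 1581 ≡ 1 (mod 4), so (23/1581) = +(1581/23).
Reduce top mod 23: now compute (17/23).
Reciprocity: 17 ≡ 1 and 23 ≡ 3 (mod 4), so (17/23) = +(23/17).
Reduce top mod 17: now compute (6/17).
Pull out 2: since 17 ≡ 1 (mod 8), (2/17) = +1.
Reciprocity: 3 ≡ 3 and 17 ≡ 1 (mod 4), so (3/17) = +(17/3).
Reduce top mod 3: now compute (2/3).
Pull out 2: since 3 ≡ 3 (mod 8), (2/3) = -1.
Reached (1/3) = 1. Collecting the sign flips along the way, the symbol is -1.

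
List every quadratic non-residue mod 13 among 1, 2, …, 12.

2 5 6 7 8 11

Square k = 1,…,6 (k and 13−k give the same square):
1²=1, 2²=4, 3²=9, 4²≡3, 5²≡12, 6²≡10 (mod 13).
The residues are {1, 3, 4, 9, 10, 12}; the non-residues are the remaining 6 nonzero classes.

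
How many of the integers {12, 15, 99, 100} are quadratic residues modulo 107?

(12/107) = +1 → QR.
(15/107) = -1 → non-residue.
(99/107) = +1 → QR.
(100/107) = +1 → QR.
Total quadratic residues among the 4: 3.

3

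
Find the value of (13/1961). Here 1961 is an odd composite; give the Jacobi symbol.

-1

Reciprocity: 13 ≡ 1 and 1961 ≡ 1 (mod 4), so (13/1961) = +(1961/13).
Reduce top mod 13: now compute (11/13).
Reciprocity: 11 ≡ 3 and 13 ≡ 1 (mod 4), so (11/13) = +(13/11).
Reduce top mod 11: now compute (2/11).
Pull out 2: since 11 ≡ 3 (mod 8), (2/11) = -1.
Reached (1/11) = 1. Collecting the sign flips along the way, the symbol is -1.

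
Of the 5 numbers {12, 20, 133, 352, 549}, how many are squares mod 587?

(12/587) = +1 → QR.
(20/587) = -1 → non-residue.
(133/587) = -1 → non-residue.
(352/587) = +1 → QR.
(549/587) = -1 → non-residue.
Total quadratic residues among the 5: 2.

2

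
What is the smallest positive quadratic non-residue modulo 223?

3

(2/223) = +1, so 2 is a residue.
(3/223) = −1, so 3 is the smallest positive non-residue mod 223.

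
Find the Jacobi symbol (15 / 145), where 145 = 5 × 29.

Reciprocity: 15 ≡ 3 and 145 ≡ 1 (mod 4), so (15/145) = +(145/15).
Reduce top mod 15: now compute (10/15).
Pull out 2: since 15 ≡ 7 (mod 8), (2/15) = +1.
Reciprocity: 5 ≡ 1 and 15 ≡ 3 (mod 4), so (5/15) = +(15/5).
Reduce top mod 5: now compute (0/5).
Top reduces to 0: gcd > 1, so the symbol is 0.

0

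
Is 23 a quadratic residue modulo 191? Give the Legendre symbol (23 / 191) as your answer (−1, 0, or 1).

1

Reciprocity: 23 ≡ 3 and 191 ≡ 3 (mod 4), so (23/191) = −(191/23).
Reduce top mod 23: now compute (7/23).
Reciprocity: 7 ≡ 3 and 23 ≡ 3 (mod 4), so (7/23) = −(23/7).
Reduce top mod 7: now compute (2/7).
Pull out 2: since 7 ≡ 7 (mod 8), (2/7) = +1.
Reached (1/7) = 1. Collecting the sign flips along the way, the symbol is +1.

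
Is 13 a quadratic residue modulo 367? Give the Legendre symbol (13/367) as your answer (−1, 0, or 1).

Reciprocity: 13 ≡ 1 and 367 ≡ 3 (mod 4), so (13/367) = +(367/13).
Reduce top mod 13: now compute (3/13).
Reciprocity: 3 ≡ 3 and 13 ≡ 1 (mod 4), so (3/13) = +(13/3).
Reduce top mod 3: now compute (1/3).
Reached (1/3) = 1. Collecting the sign flips along the way, the symbol is +1.

1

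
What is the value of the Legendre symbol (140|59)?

First reduce: 140 ≡ 22 (mod 59).
Pull out 2: since 59 ≡ 3 (mod 8), (2/59) = -1.
Reciprocity: 11 ≡ 3 and 59 ≡ 3 (mod 4), so (11/59) = −(59/11).
Reduce top mod 11: now compute (4/11).
Pull out 2^2: since 11 ≡ 3 (mod 8), (2/11) = -1, so (2/11)^2 = +1.
Reached (1/11) = 1. Collecting the sign flips along the way, the symbol is +1.

1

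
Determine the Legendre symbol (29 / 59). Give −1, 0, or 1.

Euler's criterion: (29/59) ≡ 29^29 (mod 59).
29^2 ≡ 15 (mod 59)
29^4 ≡ 48 (mod 59)
29^8 ≡ 3 (mod 59)
29^16 ≡ 9 (mod 59)
29^29 = 29^(16+8+4+1) ≡ 1 (mod 59).
Result is 1, so (29/59) = 1.

1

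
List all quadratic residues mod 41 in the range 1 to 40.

1,2,4,5,8,9,10,16,18,20,21,23,25,31,32,33,36,37,39,40

Square k = 1,…,20 (k and 41−k give the same square):
1²=1, 2²=4, 3²=9, 4²=16, 5²=25, 6²=36, 7²≡8, 8²≡23, 9²≡40, 10²≡18, 11²≡39, 12²≡21, 13²≡5, 14²≡32, 15²≡20, 16²≡10, 17²≡2, 18²≡37, 19²≡33, 20²≡31 (mod 41).
So the quadratic residues mod 41 are {1, 2, 4, 5, 8, 9, 10, 16, 18, 20, 21, 23, 25, 31, 32, 33, 36, 37, 39, 40}.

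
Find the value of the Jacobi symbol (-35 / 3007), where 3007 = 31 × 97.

-1

First reduce: -35 ≡ 2972 (mod 3007).
Pull out 2^2: since 3007 ≡ 7 (mod 8), (2/3007) = +1, so (2/3007)^2 = +1.
Reciprocity: 743 ≡ 3 and 3007 ≡ 3 (mod 4), so (743/3007) = −(3007/743).
Reduce top mod 743: now compute (35/743).
Reciprocity: 35 ≡ 3 and 743 ≡ 3 (mod 4), so (35/743) = −(743/35).
Reduce top mod 35: now compute (8/35).
Pull out 2^3: since 35 ≡ 3 (mod 8), (2/35) = -1, so (2/35)^3 = -1.
Reached (1/35) = 1. Collecting the sign flips along the way, the symbol is -1.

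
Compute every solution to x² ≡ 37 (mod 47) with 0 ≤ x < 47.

Since 47 ≡ 3 (mod 4), a square root of 37 is 37^((47+1)/4) = 37^12 mod 47.
Repeated squaring: 37^2≡6, 37^4≡36, 37^8≡27 (mod 47).
37^12 = 37^(8+4) ≡ 32 (mod 47).
Check: 32² = 1024 ≡ 37 (mod 47). The two roots are 15 and 32.

15, 32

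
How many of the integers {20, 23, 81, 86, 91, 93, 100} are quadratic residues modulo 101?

4

(20/101) = +1 → QR.
(23/101) = +1 → QR.
(81/101) = +1 → QR.
(86/101) = -1 → non-residue.
(91/101) = -1 → non-residue.
(93/101) = -1 → non-residue.
(100/101) = +1 → QR.
Total quadratic residues among the 7: 4.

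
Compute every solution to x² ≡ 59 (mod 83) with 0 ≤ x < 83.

Since 83 ≡ 3 (mod 4), a square root of 59 is 59^((83+1)/4) = 59^21 mod 83.
Repeated squaring: 59^2≡78, 59^4≡25, 59^8≡44, 59^16≡27 (mod 83).
59^21 = 59^(16+4+1) ≡ 68 (mod 83).
Check: 68² = 4624 ≡ 59 (mod 83). The two roots are 15 and 68.

15, 68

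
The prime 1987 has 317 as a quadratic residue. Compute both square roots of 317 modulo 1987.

Since 1987 ≡ 3 (mod 4), a square root of 317 is 317^((1987+1)/4) = 317^497 mod 1987.
Repeated squaring: 317^2≡1139, 317^4≡1797, 317^8≡334, 317^16≡284, 317^32≡1176, 317^64≡24, 317^128≡576, 317^256≡1934 (mod 1987).
317^497 = 317^(256+128+64+32+16+1) ≡ 1939 (mod 1987).
Check: 1939² = 3759721 ≡ 317 (mod 1987). The two roots are 48 and 1939.

48, 1939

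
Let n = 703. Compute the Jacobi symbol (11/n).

1

Reciprocity: 11 ≡ 3 and 703 ≡ 3 (mod 4), so (11/703) = −(703/11).
Reduce top mod 11: now compute (10/11).
Pull out 2: since 11 ≡ 3 (mod 8), (2/11) = -1.
Reciprocity: 5 ≡ 1 and 11 ≡ 3 (mod 4), so (5/11) = +(11/5).
Reduce top mod 5: now compute (1/5).
Reached (1/5) = 1. Collecting the sign flips along the way, the symbol is +1.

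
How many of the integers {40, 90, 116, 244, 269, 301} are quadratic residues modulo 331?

(40/331) = -1 → non-residue.
(90/331) = -1 → non-residue.
(116/331) = -1 → non-residue.
(244/331) = -1 → non-residue.
(269/331) = +1 → QR.
(301/331) = -1 → non-residue.
Total quadratic residues among the 6: 1.

1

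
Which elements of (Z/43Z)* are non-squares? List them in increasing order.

Square k = 1,…,21 (k and 43−k give the same square):
1²=1, 2²=4, 3²=9, 4²=16, 5²=25, 6²=36, 7²≡6, 8²≡21, 9²≡38, 10²≡14, 11²≡35, 12²≡15, 13²≡40, 14²≡24, 15²≡10, 16²≡41, 17²≡31, 18²≡23, 19²≡17, 20²≡13, 21²≡11 (mod 43).
The residues are {1, 4, 6, 9, 10, 11, 13, 14, 15, 16, 17, 21, 23, 24, 25, 31, 35, 36, 38, 40, 41}; the non-residues are the remaining 21 nonzero classes.

2, 3, 5, 7, 8, 12, 18, 19, 20, 22, 26, 27, 28, 29, 30, 32, 33, 34, 37, 39, 42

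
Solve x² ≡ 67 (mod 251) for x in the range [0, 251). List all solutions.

103, 148

Since 251 ≡ 3 (mod 4), a square root of 67 is 67^((251+1)/4) = 67^63 mod 251.
Repeated squaring: 67^2≡222, 67^4≡88, 67^8≡214, 67^16≡114, 67^32≡195 (mod 251).
67^63 = 67^(32+16+8+4+2+1) ≡ 103 (mod 251).
Check: 103² = 10609 ≡ 67 (mod 251). The two roots are 103 and 148.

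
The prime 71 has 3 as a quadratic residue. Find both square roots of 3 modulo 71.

28, 43

Since 71 ≡ 3 (mod 4), a square root of 3 is 3^((71+1)/4) = 3^18 mod 71.
Repeated squaring: 3^2≡9, 3^4≡10, 3^8≡29, 3^16≡60 (mod 71).
3^18 = 3^(16+2) ≡ 43 (mod 71).
Check: 43² = 1849 ≡ 3 (mod 71). The two roots are 28 and 43.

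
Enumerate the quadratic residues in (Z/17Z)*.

Square k = 1,…,8 (k and 17−k give the same square):
1²=1, 2²=4, 3²=9, 4²=16, 5²≡8, 6²≡2, 7²≡15, 8²≡13 (mod 17).
So the quadratic residues mod 17 are {1, 2, 4, 8, 9, 13, 15, 16}.

1,2,4,8,9,13,15,16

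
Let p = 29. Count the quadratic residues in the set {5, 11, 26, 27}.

1

(5/29) = +1 → QR.
(11/29) = -1 → non-residue.
(26/29) = -1 → non-residue.
(27/29) = -1 → non-residue.
Total quadratic residues among the 4: 1.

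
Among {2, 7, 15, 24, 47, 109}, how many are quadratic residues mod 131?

3

(2/131) = -1 → non-residue.
(7/131) = +1 → QR.
(15/131) = +1 → QR.
(24/131) = -1 → non-residue.
(47/131) = -1 → non-residue.
(109/131) = +1 → QR.
Total quadratic residues among the 6: 3.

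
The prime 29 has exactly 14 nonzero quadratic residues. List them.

1 4 5 6 7 9 13 16 20 22 23 24 25 28

Square k = 1,…,14 (k and 29−k give the same square):
1²=1, 2²=4, 3²=9, 4²=16, 5²=25, 6²≡7, 7²≡20, 8²≡6, 9²≡23, 10²≡13, 11²≡5, 12²≡28, 13²≡24, 14²≡22 (mod 29).
So the quadratic residues mod 29 are {1, 4, 5, 6, 7, 9, 13, 16, 20, 22, 23, 24, 25, 28}.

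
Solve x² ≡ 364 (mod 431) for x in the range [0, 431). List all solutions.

Since 431 ≡ 3 (mod 4), a square root of 364 is 364^((431+1)/4) = 364^108 mod 431.
Repeated squaring: 364^2≡179, 364^4≡147, 364^8≡59, 364^16≡33, 364^32≡227, 364^64≡240 (mod 431).
364^108 = 364^(64+32+8+4) ≡ 171 (mod 431).
Check: 171² = 29241 ≡ 364 (mod 431). The two roots are 171 and 260.

171, 260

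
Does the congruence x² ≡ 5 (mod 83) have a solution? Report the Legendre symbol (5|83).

Euler's criterion: (5/83) ≡ 5^41 (mod 83).
5^2 ≡ 25 (mod 83)
5^4 ≡ 44 (mod 83)
5^8 ≡ 27 (mod 83)
5^16 ≡ 65 (mod 83)
5^32 ≡ 75 (mod 83)
5^41 = 5^(32+8+1) ≡ 82 (mod 83).
Result is 82 ≡ −1, so (5/83) = −1.

-1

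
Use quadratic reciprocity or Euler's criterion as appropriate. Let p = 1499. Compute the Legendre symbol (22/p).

Pull out 2: since 1499 ≡ 3 (mod 8), (2/1499) = -1.
Reciprocity: 11 ≡ 3 and 1499 ≡ 3 (mod 4), so (11/1499) = −(1499/11).
Reduce top mod 11: now compute (3/11).
Reciprocity: 3 ≡ 3 and 11 ≡ 3 (mod 4), so (3/11) = −(11/3).
Reduce top mod 3: now compute (2/3).
Pull out 2: since 3 ≡ 3 (mod 8), (2/3) = -1.
Reached (1/3) = 1. Collecting the sign flips along the way, the symbol is +1.

1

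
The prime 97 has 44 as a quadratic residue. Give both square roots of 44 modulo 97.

97 ≡ 1 (mod 4), so we find a root by search.
Trying successive values, 23² = 529 ≡ 44 (mod 97). The other root is 97 − 23 = 74.

23, 74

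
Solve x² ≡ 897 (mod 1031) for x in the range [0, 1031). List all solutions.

Since 1031 ≡ 3 (mod 4), a square root of 897 is 897^((1031+1)/4) = 897^258 mod 1031.
Repeated squaring: 897^2≡429, 897^4≡523, 897^8≡314, 897^16≡651, 897^32≡60, 897^64≡507, 897^128≡330, 897^256≡645 (mod 1031).
897^258 = 897^(256+2) ≡ 397 (mod 1031).
Check: 397² = 157609 ≡ 897 (mod 1031). The two roots are 397 and 634.

397, 634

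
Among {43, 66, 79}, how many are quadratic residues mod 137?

0

(43/137) = -1 → non-residue.
(66/137) = -1 → non-residue.
(79/137) = -1 → non-residue.
Total quadratic residues among the 3: 0.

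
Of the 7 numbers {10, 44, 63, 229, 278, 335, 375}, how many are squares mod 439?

(10/439) = +1 → QR.
(44/439) = +1 → QR.
(63/439) = +1 → QR.
(229/439) = +1 → QR.
(278/439) = +1 → QR.
(335/439) = -1 → non-residue.
(375/439) = -1 → non-residue.
Total quadratic residues among the 7: 5.

5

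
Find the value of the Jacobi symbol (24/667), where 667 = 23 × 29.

1

Pull out 2^3: since 667 ≡ 3 (mod 8), (2/667) = -1, so (2/667)^3 = -1.
Reciprocity: 3 ≡ 3 and 667 ≡ 3 (mod 4), so (3/667) = −(667/3).
Reduce top mod 3: now compute (1/3).
Reached (1/3) = 1. Collecting the sign flips along the way, the symbol is +1.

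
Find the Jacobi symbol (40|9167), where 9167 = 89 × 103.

Pull out 2^3: since 9167 ≡ 7 (mod 8), (2/9167) = +1, so (2/9167)^3 = +1.
Reciprocity: 5 ≡ 1 and 9167 ≡ 3 (mod 4), so (5/9167) = +(9167/5).
Reduce top mod 5: now compute (2/5).
Pull out 2: since 5 ≡ 5 (mod 8), (2/5) = -1.
Reached (1/5) = 1. Collecting the sign flips along the way, the symbol is -1.

-1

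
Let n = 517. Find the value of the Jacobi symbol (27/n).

Reciprocity: 27 ≡ 3 and 517 ≡ 1 (mod 4), so (27/517) = +(517/27).
Reduce top mod 27: now compute (4/27).
Pull out 2^2: since 27 ≡ 3 (mod 8), (2/27) = -1, so (2/27)^2 = +1.
Reached (1/27) = 1. Collecting the sign flips along the way, the symbol is +1.

1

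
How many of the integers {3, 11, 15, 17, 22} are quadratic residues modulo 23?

1

(3/23) = +1 → QR.
(11/23) = -1 → non-residue.
(15/23) = -1 → non-residue.
(17/23) = -1 → non-residue.
(22/23) = -1 → non-residue.
Total quadratic residues among the 5: 1.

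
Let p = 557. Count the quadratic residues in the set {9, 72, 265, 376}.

3

(9/557) = +1 → QR.
(72/557) = -1 → non-residue.
(265/557) = +1 → QR.
(376/557) = +1 → QR.
Total quadratic residues among the 4: 3.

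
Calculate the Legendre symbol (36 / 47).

Pull out 2^2: since 47 ≡ 7 (mod 8), (2/47) = +1, so (2/47)^2 = +1.
Reciprocity: 9 ≡ 1 and 47 ≡ 3 (mod 4), so (9/47) = +(47/9).
Reduce top mod 9: now compute (2/9).
Pull out 2: since 9 ≡ 1 (mod 8), (2/9) = +1.
Reached (1/9) = 1. Collecting the sign flips along the way, the symbol is +1.

1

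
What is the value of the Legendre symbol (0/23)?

0

Top reduces to 0: gcd > 1, so the symbol is 0.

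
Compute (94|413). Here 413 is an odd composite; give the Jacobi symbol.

Pull out 2: since 413 ≡ 5 (mod 8), (2/413) = -1.
Reciprocity: 47 ≡ 3 and 413 ≡ 1 (mod 4), so (47/413) = +(413/47).
Reduce top mod 47: now compute (37/47).
Reciprocity: 37 ≡ 1 and 47 ≡ 3 (mod 4), so (37/47) = +(47/37).
Reduce top mod 37: now compute (10/37).
Pull out 2: since 37 ≡ 5 (mod 8), (2/37) = -1.
Reciprocity: 5 ≡ 1 and 37 ≡ 1 (mod 4), so (5/37) = +(37/5).
Reduce top mod 5: now compute (2/5).
Pull out 2: since 5 ≡ 5 (mod 8), (2/5) = -1.
Reached (1/5) = 1. Collecting the sign flips along the way, the symbol is -1.

-1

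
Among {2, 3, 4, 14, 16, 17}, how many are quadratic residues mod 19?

(2/19) = -1 → non-residue.
(3/19) = -1 → non-residue.
(4/19) = +1 → QR.
(14/19) = -1 → non-residue.
(16/19) = +1 → QR.
(17/19) = +1 → QR.
Total quadratic residues among the 6: 3.

3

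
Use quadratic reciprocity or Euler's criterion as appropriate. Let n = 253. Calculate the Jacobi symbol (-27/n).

1

First reduce: -27 ≡ 226 (mod 253).
Pull out 2: since 253 ≡ 5 (mod 8), (2/253) = -1.
Reciprocity: 113 ≡ 1 and 253 ≡ 1 (mod 4), so (113/253) = +(253/113).
Reduce top mod 113: now compute (27/113).
Reciprocity: 27 ≡ 3 and 113 ≡ 1 (mod 4), so (27/113) = +(113/27).
Reduce top mod 27: now compute (5/27).
Reciprocity: 5 ≡ 1 and 27 ≡ 3 (mod 4), so (5/27) = +(27/5).
Reduce top mod 5: now compute (2/5).
Pull out 2: since 5 ≡ 5 (mod 8), (2/5) = -1.
Reached (1/5) = 1. Collecting the sign flips along the way, the symbol is +1.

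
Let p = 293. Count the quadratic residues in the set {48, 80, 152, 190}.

1

(48/293) = -1 → non-residue.
(80/293) = -1 → non-residue.
(152/293) = +1 → QR.
(190/293) = -1 → non-residue.
Total quadratic residues among the 4: 1.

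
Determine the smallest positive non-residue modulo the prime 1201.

(2/1201) = +1, so 2 is a residue.
(3/1201) = +1, so 3 is a residue.
(4/1201) = +1, so 4 is a residue.
(5/1201) = +1, so 5 is a residue.
(6/1201) = +1, so 6 is a residue.
(7/1201) = +1, so 7 is a residue.
(8/1201) = +1, so 8 is a residue.
(9/1201) = +1, so 9 is a residue.
(10/1201) = +1, so 10 is a residue.
(11/1201) = −1, so 11 is the smallest positive non-residue mod 1201.

11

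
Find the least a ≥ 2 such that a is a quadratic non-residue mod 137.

3

(2/137) = +1, so 2 is a residue.
(3/137) = −1, so 3 is the smallest positive non-residue mod 137.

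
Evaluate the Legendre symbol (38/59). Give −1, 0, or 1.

Euler's criterion: (38/59) ≡ 38^29 (mod 59).
38^2 ≡ 28 (mod 59)
38^4 ≡ 17 (mod 59)
38^8 ≡ 53 (mod 59)
38^16 ≡ 36 (mod 59)
38^29 = 38^(16+8+4+1) ≡ 58 (mod 59).
Result is 58 ≡ −1, so (38/59) = −1.

-1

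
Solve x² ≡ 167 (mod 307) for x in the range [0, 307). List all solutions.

144, 163

Since 307 ≡ 3 (mod 4), a square root of 167 is 167^((307+1)/4) = 167^77 mod 307.
Repeated squaring: 167^2≡259, 167^4≡155, 167^8≡79, 167^16≡101, 167^32≡70, 167^64≡295 (mod 307).
167^77 = 167^(64+8+4+1) ≡ 144 (mod 307).
Check: 144² = 20736 ≡ 167 (mod 307). The two roots are 144 and 163.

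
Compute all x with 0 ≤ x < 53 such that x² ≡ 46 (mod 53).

24, 29

53 ≡ 1 (mod 4), so we find a root by search.
Trying successive values, 24² = 576 ≡ 46 (mod 53). The other root is 53 − 24 = 29.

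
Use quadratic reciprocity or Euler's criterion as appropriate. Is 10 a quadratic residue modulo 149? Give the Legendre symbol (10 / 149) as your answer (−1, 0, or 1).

Euler's criterion: (10/149) ≡ 10^74 (mod 149).
10^2 ≡ 100 (mod 149)
10^4 ≡ 17 (mod 149)
10^8 ≡ 140 (mod 149)
10^16 ≡ 81 (mod 149)
10^32 ≡ 5 (mod 149)
10^64 ≡ 25 (mod 149)
10^74 = 10^(64+8+2) ≡ 148 (mod 149).
Result is 148 ≡ −1, so (10/149) = −1.

-1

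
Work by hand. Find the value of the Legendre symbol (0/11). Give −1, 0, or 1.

0

Top reduces to 0: gcd > 1, so the symbol is 0.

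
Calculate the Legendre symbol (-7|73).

-1

First reduce: -7 ≡ 66 (mod 73).
Pull out 2: since 73 ≡ 1 (mod 8), (2/73) = +1.
Reciprocity: 33 ≡ 1 and 73 ≡ 1 (mod 4), so (33/73) = +(73/33).
Reduce top mod 33: now compute (7/33).
Reciprocity: 7 ≡ 3 and 33 ≡ 1 (mod 4), so (7/33) = +(33/7).
Reduce top mod 7: now compute (5/7).
Reciprocity: 5 ≡ 1 and 7 ≡ 3 (mod 4), so (5/7) = +(7/5).
Reduce top mod 5: now compute (2/5).
Pull out 2: since 5 ≡ 5 (mod 8), (2/5) = -1.
Reached (1/5) = 1. Collecting the sign flips along the way, the symbol is -1.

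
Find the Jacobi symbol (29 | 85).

-1

Reciprocity: 29 ≡ 1 and 85 ≡ 1 (mod 4), so (29/85) = +(85/29).
Reduce top mod 29: now compute (27/29).
Reciprocity: 27 ≡ 3 and 29 ≡ 1 (mod 4), so (27/29) = +(29/27).
Reduce top mod 27: now compute (2/27).
Pull out 2: since 27 ≡ 3 (mod 8), (2/27) = -1.
Reached (1/27) = 1. Collecting the sign flips along the way, the symbol is -1.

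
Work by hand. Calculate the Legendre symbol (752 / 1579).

-1

Pull out 2^4: since 1579 ≡ 3 (mod 8), (2/1579) = -1, so (2/1579)^4 = +1.
Reciprocity: 47 ≡ 3 and 1579 ≡ 3 (mod 4), so (47/1579) = −(1579/47).
Reduce top mod 47: now compute (28/47).
Pull out 2^2: since 47 ≡ 7 (mod 8), (2/47) = +1, so (2/47)^2 = +1.
Reciprocity: 7 ≡ 3 and 47 ≡ 3 (mod 4), so (7/47) = −(47/7).
Reduce top mod 7: now compute (5/7).
Reciprocity: 5 ≡ 1 and 7 ≡ 3 (mod 4), so (5/7) = +(7/5).
Reduce top mod 5: now compute (2/5).
Pull out 2: since 5 ≡ 5 (mod 8), (2/5) = -1.
Reached (1/5) = 1. Collecting the sign flips along the way, the symbol is -1.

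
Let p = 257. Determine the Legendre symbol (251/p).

-1

Reciprocity: 251 ≡ 3 and 257 ≡ 1 (mod 4), so (251/257) = +(257/251).
Reduce top mod 251: now compute (6/251).
Pull out 2: since 251 ≡ 3 (mod 8), (2/251) = -1.
Reciprocity: 3 ≡ 3 and 251 ≡ 3 (mod 4), so (3/251) = −(251/3).
Reduce top mod 3: now compute (2/3).
Pull out 2: since 3 ≡ 3 (mod 8), (2/3) = -1.
Reached (1/3) = 1. Collecting the sign flips along the way, the symbol is -1.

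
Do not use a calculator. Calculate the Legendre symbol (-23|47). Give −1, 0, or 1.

Euler's criterion: (-23/47) ≡ 24^23 (mod 47).
24^2 ≡ 12 (mod 47)
24^4 ≡ 3 (mod 47)
24^8 ≡ 9 (mod 47)
24^16 ≡ 34 (mod 47)
24^23 = 24^(16+4+2+1) ≡ 1 (mod 47).
Result is 1, so (-23/47) = 1.

1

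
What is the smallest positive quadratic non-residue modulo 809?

3

(2/809) = +1, so 2 is a residue.
(3/809) = −1, so 3 is the smallest positive non-residue mod 809.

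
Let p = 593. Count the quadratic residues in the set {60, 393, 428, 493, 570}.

4

(60/593) = +1 → QR.
(393/593) = +1 → QR.
(428/593) = -1 → non-residue.
(493/593) = +1 → QR.
(570/593) = +1 → QR.
Total quadratic residues among the 5: 4.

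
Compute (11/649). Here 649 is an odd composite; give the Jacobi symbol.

0

Reciprocity: 11 ≡ 3 and 649 ≡ 1 (mod 4), so (11/649) = +(649/11).
Reduce top mod 11: now compute (0/11).
Top reduces to 0: gcd > 1, so the symbol is 0.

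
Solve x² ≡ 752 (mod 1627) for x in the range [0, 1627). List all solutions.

450, 1177

Since 1627 ≡ 3 (mod 4), a square root of 752 is 752^((1627+1)/4) = 752^407 mod 1627.
Repeated squaring: 752^2≡935, 752^4≡526, 752^8≡86, 752^16≡888, 752^32≡1076, 752^64≡979, 752^128≡138, 752^256≡1147 (mod 1627).
752^407 = 752^(256+128+16+4+2+1) ≡ 1177 (mod 1627).
Check: 1177² = 1385329 ≡ 752 (mod 1627). The two roots are 450 and 1177.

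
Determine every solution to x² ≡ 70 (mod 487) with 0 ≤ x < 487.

Since 487 ≡ 3 (mod 4), a square root of 70 is 70^((487+1)/4) = 70^122 mod 487.
Repeated squaring: 70^2≡30, 70^4≡413, 70^8≡119, 70^16≡38, 70^32≡470, 70^64≡289 (mod 487).
70^122 = 70^(64+32+16+8+2) ≡ 393 (mod 487).
Check: 393² = 154449 ≡ 70 (mod 487). The two roots are 94 and 393.

94, 393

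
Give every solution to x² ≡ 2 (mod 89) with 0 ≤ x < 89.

25, 64

89 ≡ 1 (mod 4), so we find a root by search.
Trying successive values, 25² = 625 ≡ 2 (mod 89). The other root is 89 − 25 = 64.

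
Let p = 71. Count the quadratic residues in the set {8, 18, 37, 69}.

3

(8/71) = +1 → QR.
(18/71) = +1 → QR.
(37/71) = +1 → QR.
(69/71) = -1 → non-residue.
Total quadratic residues among the 4: 3.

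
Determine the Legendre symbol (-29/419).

First reduce: -29 ≡ 390 (mod 419).
Pull out 2: since 419 ≡ 3 (mod 8), (2/419) = -1.
Reciprocity: 195 ≡ 3 and 419 ≡ 3 (mod 4), so (195/419) = −(419/195).
Reduce top mod 195: now compute (29/195).
Reciprocity: 29 ≡ 1 and 195 ≡ 3 (mod 4), so (29/195) = +(195/29).
Reduce top mod 29: now compute (21/29).
Reciprocity: 21 ≡ 1 and 29 ≡ 1 (mod 4), so (21/29) = +(29/21).
Reduce top mod 21: now compute (8/21).
Pull out 2^3: since 21 ≡ 5 (mod 8), (2/21) = -1, so (2/21)^3 = -1.
Reached (1/21) = 1. Collecting the sign flips along the way, the symbol is -1.

-1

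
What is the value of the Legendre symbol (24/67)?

Euler's criterion: (24/67) ≡ 24^33 (mod 67).
24^2 ≡ 40 (mod 67)
24^4 ≡ 59 (mod 67)
24^8 ≡ 64 (mod 67)
24^16 ≡ 9 (mod 67)
24^32 ≡ 14 (mod 67)
24^33 = 24^(32+1) ≡ 1 (mod 67).
Result is 1, so (24/67) = 1.

1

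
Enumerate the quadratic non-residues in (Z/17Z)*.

3,5,6,7,10,11,12,14

Square k = 1,…,8 (k and 17−k give the same square):
1²=1, 2²=4, 3²=9, 4²=16, 5²≡8, 6²≡2, 7²≡15, 8²≡13 (mod 17).
The residues are {1, 2, 4, 8, 9, 13, 15, 16}; the non-residues are the remaining 8 nonzero classes.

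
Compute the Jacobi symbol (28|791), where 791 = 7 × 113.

Pull out 2^2: since 791 ≡ 7 (mod 8), (2/791) = +1, so (2/791)^2 = +1.
Reciprocity: 7 ≡ 3 and 791 ≡ 3 (mod 4), so (7/791) = −(791/7).
Reduce top mod 7: now compute (0/7).
Top reduces to 0: gcd > 1, so the symbol is 0.

0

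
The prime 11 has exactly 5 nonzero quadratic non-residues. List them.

2,6,7,8,10

Square k = 1,…,5 (k and 11−k give the same square):
1²=1, 2²=4, 3²=9, 4²≡5, 5²≡3 (mod 11).
The residues are {1, 3, 4, 5, 9}; the non-residues are the remaining 5 nonzero classes.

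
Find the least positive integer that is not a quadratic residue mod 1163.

2

(2/1163) = −1, so 2 is the smallest positive non-residue mod 1163.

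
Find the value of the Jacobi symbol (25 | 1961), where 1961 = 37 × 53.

1

Reciprocity: 25 ≡ 1 and 1961 ≡ 1 (mod 4), so (25/1961) = +(1961/25).
Reduce top mod 25: now compute (11/25).
Reciprocity: 11 ≡ 3 and 25 ≡ 1 (mod 4), so (11/25) = +(25/11).
Reduce top mod 11: now compute (3/11).
Reciprocity: 3 ≡ 3 and 11 ≡ 3 (mod 4), so (3/11) = −(11/3).
Reduce top mod 3: now compute (2/3).
Pull out 2: since 3 ≡ 3 (mod 8), (2/3) = -1.
Reached (1/3) = 1. Collecting the sign flips along the way, the symbol is +1.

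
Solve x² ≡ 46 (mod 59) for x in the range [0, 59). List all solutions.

Since 59 ≡ 3 (mod 4), a square root of 46 is 46^((59+1)/4) = 46^15 mod 59.
Repeated squaring: 46^2≡51, 46^4≡5, 46^8≡25 (mod 59).
46^15 = 46^(8+4+2+1) ≡ 20 (mod 59).
Check: 20² = 400 ≡ 46 (mod 59). The two roots are 20 and 39.

20, 39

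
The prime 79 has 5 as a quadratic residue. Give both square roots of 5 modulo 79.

20, 59

Since 79 ≡ 3 (mod 4), a square root of 5 is 5^((79+1)/4) = 5^20 mod 79.
Repeated squaring: 5^2≡25, 5^4≡72, 5^8≡49, 5^16≡31 (mod 79).
5^20 = 5^(16+4) ≡ 20 (mod 79).
Check: 20² = 400 ≡ 5 (mod 79). The two roots are 20 and 59.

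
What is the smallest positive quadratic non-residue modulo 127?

(2/127) = +1, so 2 is a residue.
(3/127) = −1, so 3 is the smallest positive non-residue mod 127.

3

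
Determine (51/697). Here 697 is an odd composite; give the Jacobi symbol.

0

Reciprocity: 51 ≡ 3 and 697 ≡ 1 (mod 4), so (51/697) = +(697/51).
Reduce top mod 51: now compute (34/51).
Pull out 2: since 51 ≡ 3 (mod 8), (2/51) = -1.
Reciprocity: 17 ≡ 1 and 51 ≡ 3 (mod 4), so (17/51) = +(51/17).
Reduce top mod 17: now compute (0/17).
Top reduces to 0: gcd > 1, so the symbol is 0.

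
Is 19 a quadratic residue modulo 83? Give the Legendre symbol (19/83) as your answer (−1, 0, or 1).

Reciprocity: 19 ≡ 3 and 83 ≡ 3 (mod 4), so (19/83) = −(83/19).
Reduce top mod 19: now compute (7/19).
Reciprocity: 7 ≡ 3 and 19 ≡ 3 (mod 4), so (7/19) = −(19/7).
Reduce top mod 7: now compute (5/7).
Reciprocity: 5 ≡ 1 and 7 ≡ 3 (mod 4), so (5/7) = +(7/5).
Reduce top mod 5: now compute (2/5).
Pull out 2: since 5 ≡ 5 (mod 8), (2/5) = -1.
Reached (1/5) = 1. Collecting the sign flips along the way, the symbol is -1.

-1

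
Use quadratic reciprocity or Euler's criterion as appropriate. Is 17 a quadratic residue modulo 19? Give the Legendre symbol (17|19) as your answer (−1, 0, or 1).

Reciprocity: 17 ≡ 1 and 19 ≡ 3 (mod 4), so (17/19) = +(19/17).
Reduce top mod 17: now compute (2/17).
Pull out 2: since 17 ≡ 1 (mod 8), (2/17) = +1.
Reached (1/17) = 1. Collecting the sign flips along the way, the symbol is +1.

1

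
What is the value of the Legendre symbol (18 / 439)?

Euler's criterion: (18/439) ≡ 18^219 (mod 439).
18^2 ≡ 324 (mod 439)
18^4 ≡ 55 (mod 439)
18^8 ≡ 391 (mod 439)
18^16 ≡ 109 (mod 439)
18^32 ≡ 28 (mod 439)
18^64 ≡ 345 (mod 439)
18^128 ≡ 56 (mod 439)
18^219 = 18^(128+64+16+8+2+1) ≡ 1 (mod 439).
Result is 1, so (18/439) = 1.

1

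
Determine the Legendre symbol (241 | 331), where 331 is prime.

1

Euler's criterion: (241/331) ≡ 241^165 (mod 331).
241^2 ≡ 156 (mod 331)
241^4 ≡ 173 (mod 331)
241^8 ≡ 139 (mod 331)
241^16 ≡ 123 (mod 331)
241^32 ≡ 234 (mod 331)
241^64 ≡ 141 (mod 331)
241^128 ≡ 21 (mod 331)
241^165 = 241^(128+32+4+1) ≡ 1 (mod 331).
Result is 1, so (241/331) = 1.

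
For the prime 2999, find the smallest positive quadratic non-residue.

17

(2/2999) = +1, so 2 is a residue.
(3/2999) = +1, so 3 is a residue.
(4/2999) = +1, so 4 is a residue.
(5/2999) = +1, so 5 is a residue.
(6/2999) = +1, so 6 is a residue.
(7/2999) = +1, so 7 is a residue.
(8/2999) = +1, so 8 is a residue.
(9/2999) = +1, so 9 is a residue.
(10/2999) = +1, so 10 is a residue.
(11/2999) = +1, so 11 is a residue.
(12/2999) = +1, so 12 is a residue.
(13/2999) = +1, so 13 is a residue.
(14/2999) = +1, so 14 is a residue.
(15/2999) = +1, so 15 is a residue.
(16/2999) = +1, so 16 is a residue.
(17/2999) = −1, so 17 is the smallest positive non-residue mod 2999.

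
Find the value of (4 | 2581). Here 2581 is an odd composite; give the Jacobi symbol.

1

Pull out 2^2: since 2581 ≡ 5 (mod 8), (2/2581) = -1, so (2/2581)^2 = +1.
Reached (1/2581) = 1. Collecting the sign flips along the way, the symbol is +1.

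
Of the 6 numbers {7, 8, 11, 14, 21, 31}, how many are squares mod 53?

2

(7/53) = +1 → QR.
(8/53) = -1 → non-residue.
(11/53) = +1 → QR.
(14/53) = -1 → non-residue.
(21/53) = -1 → non-residue.
(31/53) = -1 → non-residue.
Total quadratic residues among the 6: 2.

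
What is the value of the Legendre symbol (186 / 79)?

First reduce: 186 ≡ 28 (mod 79).
Pull out 2^2: since 79 ≡ 7 (mod 8), (2/79) = +1, so (2/79)^2 = +1.
Reciprocity: 7 ≡ 3 and 79 ≡ 3 (mod 4), so (7/79) = −(79/7).
Reduce top mod 7: now compute (2/7).
Pull out 2: since 7 ≡ 7 (mod 8), (2/7) = +1.
Reached (1/7) = 1. Collecting the sign flips along the way, the symbol is -1.

-1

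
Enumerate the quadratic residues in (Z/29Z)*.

1,4,5,6,7,9,13,16,20,22,23,24,25,28

Square k = 1,…,14 (k and 29−k give the same square):
1²=1, 2²=4, 3²=9, 4²=16, 5²=25, 6²≡7, 7²≡20, 8²≡6, 9²≡23, 10²≡13, 11²≡5, 12²≡28, 13²≡24, 14²≡22 (mod 29).
So the quadratic residues mod 29 are {1, 4, 5, 6, 7, 9, 13, 16, 20, 22, 23, 24, 25, 28}.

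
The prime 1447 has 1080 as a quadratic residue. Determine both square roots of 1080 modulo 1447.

569, 878

Since 1447 ≡ 3 (mod 4), a square root of 1080 is 1080^((1447+1)/4) = 1080^362 mod 1447.
Repeated squaring: 1080^2≡118, 1080^4≡901, 1080^8≡34, 1080^16≡1156, 1080^32≡755, 1080^64≡1354, 1080^128≡1414, 1080^256≡1089 (mod 1447).
1080^362 = 1080^(256+64+32+8+2) ≡ 569 (mod 1447).
Check: 569² = 323761 ≡ 1080 (mod 1447). The two roots are 569 and 878.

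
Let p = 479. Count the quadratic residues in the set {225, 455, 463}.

1

(225/479) = +1 → QR.
(455/479) = -1 → non-residue.
(463/479) = -1 → non-residue.
Total quadratic residues among the 3: 1.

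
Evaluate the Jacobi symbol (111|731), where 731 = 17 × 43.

1

Reciprocity: 111 ≡ 3 and 731 ≡ 3 (mod 4), so (111/731) = −(731/111).
Reduce top mod 111: now compute (65/111).
Reciprocity: 65 ≡ 1 and 111 ≡ 3 (mod 4), so (65/111) = +(111/65).
Reduce top mod 65: now compute (46/65).
Pull out 2: since 65 ≡ 1 (mod 8), (2/65) = +1.
Reciprocity: 23 ≡ 3 and 65 ≡ 1 (mod 4), so (23/65) = +(65/23).
Reduce top mod 23: now compute (19/23).
Reciprocity: 19 ≡ 3 and 23 ≡ 3 (mod 4), so (19/23) = −(23/19).
Reduce top mod 19: now compute (4/19).
Pull out 2^2: since 19 ≡ 3 (mod 8), (2/19) = -1, so (2/19)^2 = +1.
Reached (1/19) = 1. Collecting the sign flips along the way, the symbol is +1.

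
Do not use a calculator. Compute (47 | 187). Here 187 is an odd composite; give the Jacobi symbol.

1

Reciprocity: 47 ≡ 3 and 187 ≡ 3 (mod 4), so (47/187) = −(187/47).
Reduce top mod 47: now compute (46/47).
Pull out 2: since 47 ≡ 7 (mod 8), (2/47) = +1.
Reciprocity: 23 ≡ 3 and 47 ≡ 3 (mod 4), so (23/47) = −(47/23).
Reduce top mod 23: now compute (1/23).
Reached (1/23) = 1. Collecting the sign flips along the way, the symbol is +1.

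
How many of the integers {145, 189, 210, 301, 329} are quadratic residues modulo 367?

(145/367) = +1 → QR.
(189/367) = -1 → non-residue.
(210/367) = +1 → QR.
(301/367) = -1 → non-residue.
(329/367) = +1 → QR.
Total quadratic residues among the 5: 3.

3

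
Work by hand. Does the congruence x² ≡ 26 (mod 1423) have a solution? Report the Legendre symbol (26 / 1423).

-1

Pull out 2: since 1423 ≡ 7 (mod 8), (2/1423) = +1.
Reciprocity: 13 ≡ 1 and 1423 ≡ 3 (mod 4), so (13/1423) = +(1423/13).
Reduce top mod 13: now compute (6/13).
Pull out 2: since 13 ≡ 5 (mod 8), (2/13) = -1.
Reciprocity: 3 ≡ 3 and 13 ≡ 1 (mod 4), so (3/13) = +(13/3).
Reduce top mod 3: now compute (1/3).
Reached (1/3) = 1. Collecting the sign flips along the way, the symbol is -1.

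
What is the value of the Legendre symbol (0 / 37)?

0

Top reduces to 0: gcd > 1, so the symbol is 0.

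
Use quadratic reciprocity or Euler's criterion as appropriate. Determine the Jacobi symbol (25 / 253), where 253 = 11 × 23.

1

Reciprocity: 25 ≡ 1 and 253 ≡ 1 (mod 4), so (25/253) = +(253/25).
Reduce top mod 25: now compute (3/25).
Reciprocity: 3 ≡ 3 and 25 ≡ 1 (mod 4), so (3/25) = +(25/3).
Reduce top mod 3: now compute (1/3).
Reached (1/3) = 1. Collecting the sign flips along the way, the symbol is +1.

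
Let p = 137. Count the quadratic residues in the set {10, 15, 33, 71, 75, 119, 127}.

2

(10/137) = -1 → non-residue.
(15/137) = +1 → QR.
(33/137) = -1 → non-residue.
(71/137) = -1 → non-residue.
(75/137) = -1 → non-residue.
(119/137) = +1 → QR.
(127/137) = -1 → non-residue.
Total quadratic residues among the 7: 2.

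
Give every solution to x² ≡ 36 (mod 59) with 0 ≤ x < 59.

6, 53

Since 59 ≡ 3 (mod 4), a square root of 36 is 36^((59+1)/4) = 36^15 mod 59.
Repeated squaring: 36^2≡57, 36^4≡4, 36^8≡16 (mod 59).
36^15 = 36^(8+4+2+1) ≡ 53 (mod 59).
Check: 53² = 2809 ≡ 36 (mod 59). The two roots are 6 and 53.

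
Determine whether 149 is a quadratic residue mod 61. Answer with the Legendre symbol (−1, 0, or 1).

1

First reduce: 149 ≡ 27 (mod 61).
Reciprocity: 27 ≡ 3 and 61 ≡ 1 (mod 4), so (27/61) = +(61/27).
Reduce top mod 27: now compute (7/27).
Reciprocity: 7 ≡ 3 and 27 ≡ 3 (mod 4), so (7/27) = −(27/7).
Reduce top mod 7: now compute (6/7).
Pull out 2: since 7 ≡ 7 (mod 8), (2/7) = +1.
Reciprocity: 3 ≡ 3 and 7 ≡ 3 (mod 4), so (3/7) = −(7/3).
Reduce top mod 3: now compute (1/3).
Reached (1/3) = 1. Collecting the sign flips along the way, the symbol is +1.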